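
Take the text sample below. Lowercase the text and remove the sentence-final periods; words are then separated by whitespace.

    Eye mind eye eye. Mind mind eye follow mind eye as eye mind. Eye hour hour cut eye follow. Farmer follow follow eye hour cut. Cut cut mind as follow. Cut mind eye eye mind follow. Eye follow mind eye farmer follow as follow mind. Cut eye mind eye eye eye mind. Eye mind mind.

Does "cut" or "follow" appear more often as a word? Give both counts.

"cut": 6 occurrences
"follow": 9 occurrences

"follow" (9 vs 6)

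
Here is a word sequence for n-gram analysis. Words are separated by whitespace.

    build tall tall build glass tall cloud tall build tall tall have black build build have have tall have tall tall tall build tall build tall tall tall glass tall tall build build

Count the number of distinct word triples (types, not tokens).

33 tokens → 31 trigram windows in total.
Repeated trigrams (each contributes count−1 duplicates):
  build tall tall: 3
  tall build tall: 3
  tall tall build: 3
  tall tall tall: 2
7 duplicate windows → 31 − 7 = 24 distinct.

24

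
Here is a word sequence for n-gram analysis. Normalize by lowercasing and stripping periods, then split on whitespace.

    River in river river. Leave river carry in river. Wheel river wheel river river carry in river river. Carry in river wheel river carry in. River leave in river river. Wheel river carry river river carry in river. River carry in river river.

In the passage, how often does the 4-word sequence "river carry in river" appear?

6

Scanning the 40 overlapping 4-gram windows for "river carry in river":
  position 6–9: river carry in river
  position 14–17: river carry in river
  position 18–21: river carry in river
  position 23–26: river carry in river
  position 35–38: river carry in river
  position 39–42: river carry in river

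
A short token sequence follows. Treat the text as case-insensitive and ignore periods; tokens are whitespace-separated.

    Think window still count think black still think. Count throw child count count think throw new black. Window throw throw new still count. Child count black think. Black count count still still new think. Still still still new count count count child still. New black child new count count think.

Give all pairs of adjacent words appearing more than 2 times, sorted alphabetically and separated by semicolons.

count count; count think; still new; still still

Bigram counts meeting the condition (more than 2 times):
  count count: 5
  count think: 3
  still new: 3
  still still: 3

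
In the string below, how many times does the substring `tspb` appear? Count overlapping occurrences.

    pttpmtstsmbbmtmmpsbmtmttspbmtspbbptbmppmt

2

Sliding a length-4 window over the 41 characters (38 positions):
  position 24–27: tspb
  position 29–32: tspb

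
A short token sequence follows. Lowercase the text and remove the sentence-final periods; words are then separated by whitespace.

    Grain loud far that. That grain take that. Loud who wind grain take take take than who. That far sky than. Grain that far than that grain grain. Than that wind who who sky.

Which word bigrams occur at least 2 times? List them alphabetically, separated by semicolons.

Bigram counts meeting the condition (at least 2 times):
  grain take: 2
  take take: 2
  than that: 2
  that far: 2
  that grain: 2

grain take; take take; than that; that far; that grain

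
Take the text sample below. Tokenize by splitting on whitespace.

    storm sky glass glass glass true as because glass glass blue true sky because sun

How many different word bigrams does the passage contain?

15 tokens → 14 bigram windows in total.
Repeated bigrams (each contributes count−1 duplicates):
  glass glass: 3
2 duplicate windows → 14 − 2 = 12 distinct.

12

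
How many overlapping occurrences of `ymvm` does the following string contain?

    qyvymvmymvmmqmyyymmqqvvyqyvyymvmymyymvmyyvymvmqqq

Sliding a length-4 window over the 49 characters (46 positions):
  position 4–7: ymvm
  position 8–11: ymvm
  position 29–32: ymvm
  position 36–39: ymvm
  position 43–46: ymvm

5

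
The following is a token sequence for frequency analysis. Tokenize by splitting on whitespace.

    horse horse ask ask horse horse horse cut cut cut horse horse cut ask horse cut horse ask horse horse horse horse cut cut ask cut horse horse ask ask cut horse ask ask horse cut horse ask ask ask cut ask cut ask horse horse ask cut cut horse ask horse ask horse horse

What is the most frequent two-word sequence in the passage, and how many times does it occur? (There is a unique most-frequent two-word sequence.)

Bigram frequencies (highest first):
  horse horse: 10
  horse ask: 8
  ask horse: 7
  cut horse: 6
  ask ask: 5
  horse cut: 5
  … (3 more, each ≤ 5)

"horse horse", 10 times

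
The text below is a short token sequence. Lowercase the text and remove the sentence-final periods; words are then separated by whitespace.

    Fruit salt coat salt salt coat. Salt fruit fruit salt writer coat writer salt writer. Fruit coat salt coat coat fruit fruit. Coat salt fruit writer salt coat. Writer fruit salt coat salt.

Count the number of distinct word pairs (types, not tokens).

33 tokens → 32 bigram windows in total.
Repeated bigrams (each contributes count−1 duplicates):
  coat salt: 5
  salt coat: 5
  fruit salt: 3
  coat writer: 2
  fruit coat: 2
  fruit fruit: 2
  salt fruit: 2
  salt writer: 2
  … (2 more repeated)
17 duplicate windows → 32 − 17 = 15 distinct.

15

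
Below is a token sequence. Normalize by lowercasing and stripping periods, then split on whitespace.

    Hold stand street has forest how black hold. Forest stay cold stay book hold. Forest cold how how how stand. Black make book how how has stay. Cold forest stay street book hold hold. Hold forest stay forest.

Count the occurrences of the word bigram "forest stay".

3

Scanning the 37 overlapping bigram windows for "forest stay":
  position 9–10: forest stay
  position 29–30: forest stay
  position 36–37: forest stay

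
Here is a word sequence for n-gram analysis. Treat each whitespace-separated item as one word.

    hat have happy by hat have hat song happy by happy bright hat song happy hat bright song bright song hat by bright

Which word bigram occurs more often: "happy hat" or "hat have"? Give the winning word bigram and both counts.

"happy hat": 1 occurrence
"hat have": 2 occurrences

"hat have" (2 vs 1)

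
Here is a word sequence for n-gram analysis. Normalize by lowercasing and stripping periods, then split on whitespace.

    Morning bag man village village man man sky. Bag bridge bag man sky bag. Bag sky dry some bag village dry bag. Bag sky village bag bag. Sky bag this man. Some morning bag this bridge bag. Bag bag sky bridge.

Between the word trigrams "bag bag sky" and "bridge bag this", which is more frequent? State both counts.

"bag bag sky": 4 occurrences
"bridge bag this": 0 occurrences

"bag bag sky" (4 vs 0)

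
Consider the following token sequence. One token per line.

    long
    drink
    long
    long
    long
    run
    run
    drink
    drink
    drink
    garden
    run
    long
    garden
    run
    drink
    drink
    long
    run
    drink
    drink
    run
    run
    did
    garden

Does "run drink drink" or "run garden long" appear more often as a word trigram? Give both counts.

"run drink drink": 3 occurrences
"run garden long": 0 occurrences

"run drink drink" (3 vs 0)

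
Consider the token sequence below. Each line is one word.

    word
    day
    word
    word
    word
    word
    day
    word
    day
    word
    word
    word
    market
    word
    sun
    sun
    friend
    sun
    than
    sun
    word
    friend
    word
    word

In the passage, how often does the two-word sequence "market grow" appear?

0

Scanning the 23 overlapping bigram windows for "market grow":
  (none found)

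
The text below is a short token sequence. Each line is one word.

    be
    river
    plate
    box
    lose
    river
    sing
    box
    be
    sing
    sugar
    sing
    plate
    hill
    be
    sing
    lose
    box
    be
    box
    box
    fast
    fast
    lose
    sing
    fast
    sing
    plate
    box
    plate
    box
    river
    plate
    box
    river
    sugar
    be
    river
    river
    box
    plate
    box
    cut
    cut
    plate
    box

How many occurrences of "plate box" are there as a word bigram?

6

Scanning the 45 overlapping bigram windows for "plate box":
  position 3–4: plate box
  position 28–29: plate box
  position 30–31: plate box
  position 33–34: plate box
  position 41–42: plate box
  position 45–46: plate box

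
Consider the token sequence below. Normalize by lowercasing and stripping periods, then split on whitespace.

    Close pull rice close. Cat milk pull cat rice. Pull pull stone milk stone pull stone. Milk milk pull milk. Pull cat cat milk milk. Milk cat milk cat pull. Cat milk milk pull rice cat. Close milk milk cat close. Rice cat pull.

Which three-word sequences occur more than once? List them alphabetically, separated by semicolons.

cat milk milk; milk milk cat; milk milk pull; milk pull cat; pull stone milk

Trigram counts meeting the condition (more than once):
  cat milk milk: 2
  milk milk cat: 2
  milk milk pull: 2
  milk pull cat: 2
  pull stone milk: 2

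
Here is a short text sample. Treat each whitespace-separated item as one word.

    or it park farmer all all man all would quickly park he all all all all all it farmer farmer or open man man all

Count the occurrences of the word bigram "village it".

Scanning the 24 overlapping bigram windows for "village it":
  (none found)

0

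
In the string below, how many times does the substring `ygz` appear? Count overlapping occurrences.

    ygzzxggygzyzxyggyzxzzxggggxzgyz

Sliding a length-3 window over the 31 characters (29 positions):
  position 1–3: ygz
  position 8–10: ygz

2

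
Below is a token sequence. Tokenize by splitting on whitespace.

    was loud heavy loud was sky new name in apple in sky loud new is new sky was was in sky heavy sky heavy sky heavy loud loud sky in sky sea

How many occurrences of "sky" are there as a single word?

8

Scanning the 32 tokens for "sky":
  position 6: sky
  position 12: sky
  position 17: sky
  position 21: sky
  position 23: sky
  position 25: sky
  position 29: sky
  position 31: sky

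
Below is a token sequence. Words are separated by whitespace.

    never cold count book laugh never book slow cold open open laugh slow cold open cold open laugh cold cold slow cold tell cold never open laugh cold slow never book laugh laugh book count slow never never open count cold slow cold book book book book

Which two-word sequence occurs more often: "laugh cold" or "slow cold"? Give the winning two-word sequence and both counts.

"laugh cold": 2 occurrences
"slow cold": 4 occurrences

"slow cold" (4 vs 2)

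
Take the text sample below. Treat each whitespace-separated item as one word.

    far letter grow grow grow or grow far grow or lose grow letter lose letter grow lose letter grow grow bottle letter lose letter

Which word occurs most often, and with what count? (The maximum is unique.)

Unigram frequencies (highest first):
  grow: 9
  letter: 6
  lose: 4
  far: 2
  or: 2
  bottle: 1

"grow", 9 times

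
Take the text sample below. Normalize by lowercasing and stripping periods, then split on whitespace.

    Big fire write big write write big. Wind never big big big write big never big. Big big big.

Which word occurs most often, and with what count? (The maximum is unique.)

Unigram frequencies (highest first):
  big: 11
  write: 4
  never: 2
  fire: 1
  wind: 1

"big", 11 times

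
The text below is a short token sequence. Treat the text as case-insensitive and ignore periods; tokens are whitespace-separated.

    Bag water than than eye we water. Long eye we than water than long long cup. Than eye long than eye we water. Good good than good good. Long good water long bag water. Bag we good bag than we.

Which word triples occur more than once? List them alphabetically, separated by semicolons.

eye we water; than eye we

Trigram counts meeting the condition (more than once):
  eye we water: 2
  than eye we: 2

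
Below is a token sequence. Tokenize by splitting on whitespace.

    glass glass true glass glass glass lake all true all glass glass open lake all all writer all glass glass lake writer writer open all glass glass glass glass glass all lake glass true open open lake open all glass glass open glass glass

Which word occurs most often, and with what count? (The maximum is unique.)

"glass", 19 times

Unigram frequencies (highest first):
  glass: 19
  all: 8
  open: 6
  lake: 5
  true: 3
  writer: 3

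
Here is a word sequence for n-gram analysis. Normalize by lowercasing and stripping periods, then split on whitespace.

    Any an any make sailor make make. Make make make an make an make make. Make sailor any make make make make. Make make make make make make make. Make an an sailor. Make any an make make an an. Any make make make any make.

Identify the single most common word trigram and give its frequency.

"make make make", 15 times

Trigram frequencies (highest first):
  make make make: 15
  make make an: 3
  an any make: 2
  make an make: 2
  an make make: 2
  any make make: 2
  … (17 more, each ≤ 2)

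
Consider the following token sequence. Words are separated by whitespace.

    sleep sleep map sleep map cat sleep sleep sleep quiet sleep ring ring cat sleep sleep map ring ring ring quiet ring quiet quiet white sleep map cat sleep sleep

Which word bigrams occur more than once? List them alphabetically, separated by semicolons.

cat sleep; map cat; ring quiet; ring ring; sleep map; sleep sleep

Bigram counts meeting the condition (more than once):
  cat sleep: 3
  map cat: 2
  ring quiet: 2
  ring ring: 3
  sleep map: 4
  sleep sleep: 5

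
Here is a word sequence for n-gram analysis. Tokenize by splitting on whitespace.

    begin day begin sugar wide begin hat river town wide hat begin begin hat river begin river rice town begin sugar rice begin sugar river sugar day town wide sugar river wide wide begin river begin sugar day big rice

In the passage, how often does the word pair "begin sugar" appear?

Scanning the 39 overlapping bigram windows for "begin sugar":
  position 3–4: begin sugar
  position 20–21: begin sugar
  position 23–24: begin sugar
  position 36–37: begin sugar

4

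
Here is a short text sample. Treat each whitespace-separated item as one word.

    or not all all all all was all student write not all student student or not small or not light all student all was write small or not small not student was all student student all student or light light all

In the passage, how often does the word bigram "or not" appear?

4

Scanning the 40 overlapping bigram windows for "or not":
  position 1–2: or not
  position 15–16: or not
  position 18–19: or not
  position 27–28: or not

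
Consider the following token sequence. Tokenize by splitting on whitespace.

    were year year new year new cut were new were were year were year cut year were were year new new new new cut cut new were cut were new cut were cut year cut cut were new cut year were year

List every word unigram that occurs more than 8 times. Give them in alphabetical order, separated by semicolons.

Unigram counts meeting the condition (more than 8 times):
  cut: 10
  new: 10
  were: 12
  year: 10

cut; new; were; year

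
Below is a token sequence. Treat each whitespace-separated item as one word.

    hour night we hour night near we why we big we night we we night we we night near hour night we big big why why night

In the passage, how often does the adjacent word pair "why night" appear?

Scanning the 26 overlapping bigram windows for "why night":
  position 26–27: why night

1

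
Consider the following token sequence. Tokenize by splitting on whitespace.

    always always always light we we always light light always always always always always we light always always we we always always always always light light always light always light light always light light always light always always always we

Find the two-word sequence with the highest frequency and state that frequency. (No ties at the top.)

Bigram frequencies (highest first):
  always always: 12
  always light: 7
  light always: 7
  light light: 4
  always we: 3
  we we: 2
  … (3 more, each ≤ 2)

"always always", 12 times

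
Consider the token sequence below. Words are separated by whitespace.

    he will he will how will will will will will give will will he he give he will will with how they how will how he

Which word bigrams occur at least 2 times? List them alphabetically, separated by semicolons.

Bigram counts meeting the condition (at least 2 times):
  he will: 3
  how will: 2
  will he: 2
  will how: 2
  will will: 6

he will; how will; will he; will how; will will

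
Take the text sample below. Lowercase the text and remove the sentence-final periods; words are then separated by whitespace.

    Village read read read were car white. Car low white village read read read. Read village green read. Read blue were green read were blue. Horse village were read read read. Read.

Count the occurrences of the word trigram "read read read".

Scanning the 30 overlapping trigram windows for "read read read":
  position 2–4: read read read
  position 12–14: read read read
  position 13–15: read read read
  position 29–31: read read read
  position 30–32: read read read

5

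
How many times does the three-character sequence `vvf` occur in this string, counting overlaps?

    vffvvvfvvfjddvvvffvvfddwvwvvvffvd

5

Sliding a length-3 window over the 33 characters (31 positions):
  position 5–7: vvf
  position 8–10: vvf
  position 15–17: vvf
  position 19–21: vvf
  position 28–30: vvf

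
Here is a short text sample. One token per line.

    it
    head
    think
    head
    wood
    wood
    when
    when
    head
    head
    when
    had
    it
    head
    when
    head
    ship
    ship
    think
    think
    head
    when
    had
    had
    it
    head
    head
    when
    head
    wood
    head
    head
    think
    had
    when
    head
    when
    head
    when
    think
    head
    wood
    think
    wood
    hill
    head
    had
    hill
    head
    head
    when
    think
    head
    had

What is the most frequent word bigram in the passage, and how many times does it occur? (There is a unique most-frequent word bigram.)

"head when", 7 times

Bigram frequencies (highest first):
  head when: 7
  when head: 5
  think head: 4
  head head: 4
  it head: 3
  head wood: 3
  … (21 more, each ≤ 2)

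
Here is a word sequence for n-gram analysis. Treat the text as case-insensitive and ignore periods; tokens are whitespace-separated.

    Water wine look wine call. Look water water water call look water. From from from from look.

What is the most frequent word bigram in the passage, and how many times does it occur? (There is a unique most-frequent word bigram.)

Bigram frequencies (highest first):
  from from: 3
  call look: 2
  look water: 2
  water water: 2
  water wine: 1
  wine look: 1
  … (5 more, each ≤ 1)

"from from", 3 times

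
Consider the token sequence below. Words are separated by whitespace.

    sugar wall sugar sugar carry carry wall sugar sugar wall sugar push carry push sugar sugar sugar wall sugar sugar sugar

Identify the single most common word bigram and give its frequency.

"sugar sugar", 6 times

Bigram frequencies (highest first):
  sugar sugar: 6
  wall sugar: 4
  sugar wall: 3
  sugar carry: 1
  carry carry: 1
  carry wall: 1
  … (4 more, each ≤ 1)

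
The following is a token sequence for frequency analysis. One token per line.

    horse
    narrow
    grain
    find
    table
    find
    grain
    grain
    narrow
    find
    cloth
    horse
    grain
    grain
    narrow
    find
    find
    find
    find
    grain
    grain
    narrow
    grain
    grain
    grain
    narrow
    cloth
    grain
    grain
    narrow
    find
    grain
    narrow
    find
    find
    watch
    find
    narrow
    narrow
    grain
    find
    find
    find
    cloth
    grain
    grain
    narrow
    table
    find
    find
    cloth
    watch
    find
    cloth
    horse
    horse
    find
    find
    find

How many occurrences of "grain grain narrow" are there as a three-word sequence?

6

Scanning the 57 overlapping trigram windows for "grain grain narrow":
  position 7–9: grain grain narrow
  position 13–15: grain grain narrow
  position 20–22: grain grain narrow
  position 24–26: grain grain narrow
  position 28–30: grain grain narrow
  position 45–47: grain grain narrow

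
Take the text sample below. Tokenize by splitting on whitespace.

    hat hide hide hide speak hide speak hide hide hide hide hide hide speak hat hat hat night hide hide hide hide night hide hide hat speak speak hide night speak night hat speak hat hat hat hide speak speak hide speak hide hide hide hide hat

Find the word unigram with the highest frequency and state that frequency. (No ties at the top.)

"hide", 23 times

Unigram frequencies (highest first):
  hide: 23
  hat: 10
  speak: 10
  night: 4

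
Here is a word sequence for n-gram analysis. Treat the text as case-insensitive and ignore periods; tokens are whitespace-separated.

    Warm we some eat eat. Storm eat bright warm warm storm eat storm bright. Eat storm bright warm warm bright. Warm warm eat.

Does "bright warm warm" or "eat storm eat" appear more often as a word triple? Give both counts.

"bright warm warm" (3 vs 1)

"bright warm warm": 3 occurrences
"eat storm eat": 1 occurrence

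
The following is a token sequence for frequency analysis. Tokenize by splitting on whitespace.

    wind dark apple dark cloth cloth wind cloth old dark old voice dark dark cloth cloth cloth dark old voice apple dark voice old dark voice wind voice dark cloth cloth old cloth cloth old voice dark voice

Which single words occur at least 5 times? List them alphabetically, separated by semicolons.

cloth; dark; old; voice

Unigram counts meeting the condition (at least 5 times):
  cloth: 10
  dark: 10
  old: 6
  voice: 7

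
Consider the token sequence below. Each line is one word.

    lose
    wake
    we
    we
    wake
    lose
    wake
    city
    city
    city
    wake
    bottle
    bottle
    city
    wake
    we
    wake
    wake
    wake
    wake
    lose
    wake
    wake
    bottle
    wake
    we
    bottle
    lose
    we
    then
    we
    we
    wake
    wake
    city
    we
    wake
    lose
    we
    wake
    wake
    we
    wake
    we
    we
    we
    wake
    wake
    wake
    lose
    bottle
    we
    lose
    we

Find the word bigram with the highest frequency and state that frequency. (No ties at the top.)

"wake wake", 8 times

Bigram frequencies (highest first):
  wake wake: 8
  we wake: 7
  wake we: 5
  we we: 4
  wake lose: 4
  lose wake: 3
  … (16 more, each ≤ 3)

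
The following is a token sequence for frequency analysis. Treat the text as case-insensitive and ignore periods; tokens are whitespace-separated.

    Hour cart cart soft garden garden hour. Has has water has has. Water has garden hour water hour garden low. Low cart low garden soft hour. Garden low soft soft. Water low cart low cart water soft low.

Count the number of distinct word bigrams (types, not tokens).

38 tokens → 37 bigram windows in total.
Repeated bigrams (each contributes count−1 duplicates):
  low cart: 3
  cart low: 2
  garden hour: 2
  garden low: 2
  has has: 2
  has water: 2
  hour garden: 2
  water has: 2
9 duplicate windows → 37 − 9 = 28 distinct.

28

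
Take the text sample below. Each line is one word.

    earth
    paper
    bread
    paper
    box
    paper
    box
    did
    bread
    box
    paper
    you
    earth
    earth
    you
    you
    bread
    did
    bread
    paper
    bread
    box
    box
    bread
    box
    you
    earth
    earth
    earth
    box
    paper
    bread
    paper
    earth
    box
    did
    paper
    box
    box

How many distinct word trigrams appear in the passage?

39 tokens → 37 trigram windows in total.
Repeated trigrams (each contributes count−1 duplicates):
  paper bread paper: 2
  you earth earth: 2
2 duplicate windows → 37 − 2 = 35 distinct.

35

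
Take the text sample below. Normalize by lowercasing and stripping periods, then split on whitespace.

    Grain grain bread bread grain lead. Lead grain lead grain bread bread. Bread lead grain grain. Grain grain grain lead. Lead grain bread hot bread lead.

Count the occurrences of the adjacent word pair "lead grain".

Scanning the 25 overlapping bigram windows for "lead grain":
  position 7–8: lead grain
  position 9–10: lead grain
  position 14–15: lead grain
  position 21–22: lead grain

4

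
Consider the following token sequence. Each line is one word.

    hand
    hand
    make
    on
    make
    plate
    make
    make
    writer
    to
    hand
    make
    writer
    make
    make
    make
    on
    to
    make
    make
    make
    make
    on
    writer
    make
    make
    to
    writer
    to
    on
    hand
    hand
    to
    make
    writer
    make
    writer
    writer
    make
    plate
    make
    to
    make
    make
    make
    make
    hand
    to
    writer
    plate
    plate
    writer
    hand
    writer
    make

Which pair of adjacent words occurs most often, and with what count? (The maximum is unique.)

Bigram frequencies (highest first):
  make make: 10
  writer make: 5
  make writer: 4
  make on: 3
  to make: 3
  hand hand: 2
  … (20 more, each ≤ 2)

"make make", 10 times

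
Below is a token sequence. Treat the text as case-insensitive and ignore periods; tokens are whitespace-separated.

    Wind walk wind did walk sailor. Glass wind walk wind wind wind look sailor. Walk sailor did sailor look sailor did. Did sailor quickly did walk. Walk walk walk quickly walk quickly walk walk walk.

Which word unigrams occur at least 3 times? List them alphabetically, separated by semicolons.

did; quickly; sailor; walk; wind

Unigram counts meeting the condition (at least 3 times):
  did: 5
  quickly: 3
  sailor: 6
  walk: 12
  wind: 6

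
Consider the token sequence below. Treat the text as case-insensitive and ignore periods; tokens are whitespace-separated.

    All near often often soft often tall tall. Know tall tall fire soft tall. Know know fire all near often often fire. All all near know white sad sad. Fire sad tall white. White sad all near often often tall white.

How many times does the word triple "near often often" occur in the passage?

3

Scanning the 39 overlapping trigram windows for "near often often":
  position 2–4: near often often
  position 19–21: near often often
  position 37–39: near often often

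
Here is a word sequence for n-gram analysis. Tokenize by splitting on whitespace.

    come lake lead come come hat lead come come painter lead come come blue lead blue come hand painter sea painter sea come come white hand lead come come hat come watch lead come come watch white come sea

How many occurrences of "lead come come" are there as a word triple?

Scanning the 37 overlapping trigram windows for "lead come come":
  position 3–5: lead come come
  position 7–9: lead come come
  position 11–13: lead come come
  position 27–29: lead come come
  position 33–35: lead come come

5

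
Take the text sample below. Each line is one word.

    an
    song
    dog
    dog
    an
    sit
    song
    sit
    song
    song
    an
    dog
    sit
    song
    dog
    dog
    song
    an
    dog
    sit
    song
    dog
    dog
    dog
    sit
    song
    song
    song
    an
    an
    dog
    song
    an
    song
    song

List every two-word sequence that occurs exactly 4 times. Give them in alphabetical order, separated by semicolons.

dog dog; song an; song song

Bigram counts meeting the condition (exactly 4 times):
  dog dog: 4
  song an: 4
  song song: 4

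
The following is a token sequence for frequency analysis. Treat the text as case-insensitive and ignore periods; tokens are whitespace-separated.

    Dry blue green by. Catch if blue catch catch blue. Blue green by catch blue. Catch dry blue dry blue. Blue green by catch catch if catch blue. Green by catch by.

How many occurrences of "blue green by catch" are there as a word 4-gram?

4

Scanning the 29 overlapping 4-gram windows for "blue green by catch":
  position 2–5: blue green by catch
  position 11–14: blue green by catch
  position 21–24: blue green by catch
  position 28–31: blue green by catch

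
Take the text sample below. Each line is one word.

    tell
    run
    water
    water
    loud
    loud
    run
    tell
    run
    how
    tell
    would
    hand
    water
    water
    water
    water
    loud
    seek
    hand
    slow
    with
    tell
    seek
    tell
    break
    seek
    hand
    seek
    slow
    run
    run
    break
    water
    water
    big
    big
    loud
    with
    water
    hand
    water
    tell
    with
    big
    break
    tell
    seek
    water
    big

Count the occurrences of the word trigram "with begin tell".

Scanning the 48 overlapping trigram windows for "with begin tell":
  (none found)

0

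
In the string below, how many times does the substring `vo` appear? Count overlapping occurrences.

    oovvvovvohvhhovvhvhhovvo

3

Sliding a length-2 window over the 24 characters (23 positions):
  position 5–6: vo
  position 8–9: vo
  position 23–24: vo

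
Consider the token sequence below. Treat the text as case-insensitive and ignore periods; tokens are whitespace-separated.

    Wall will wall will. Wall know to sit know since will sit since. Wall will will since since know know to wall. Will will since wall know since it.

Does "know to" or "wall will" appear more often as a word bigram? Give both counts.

"know to": 2 occurrences
"wall will": 4 occurrences

"wall will" (4 vs 2)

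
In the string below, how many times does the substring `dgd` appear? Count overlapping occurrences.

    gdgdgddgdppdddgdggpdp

4

Sliding a length-3 window over the 21 characters (19 positions):
  position 2–4: dgd
  position 4–6: dgd
  position 7–9: dgd
  position 14–16: dgd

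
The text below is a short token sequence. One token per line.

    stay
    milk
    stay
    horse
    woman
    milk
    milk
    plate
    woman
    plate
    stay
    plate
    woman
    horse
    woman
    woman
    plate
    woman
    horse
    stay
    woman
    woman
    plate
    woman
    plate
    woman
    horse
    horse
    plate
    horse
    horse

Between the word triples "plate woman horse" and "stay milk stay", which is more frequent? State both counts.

"plate woman horse" (3 vs 1)

"plate woman horse": 3 occurrences
"stay milk stay": 1 occurrence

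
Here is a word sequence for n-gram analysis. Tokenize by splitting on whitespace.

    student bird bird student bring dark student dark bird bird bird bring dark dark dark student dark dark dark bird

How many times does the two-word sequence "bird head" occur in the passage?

0

Scanning the 19 overlapping bigram windows for "bird head":
  (none found)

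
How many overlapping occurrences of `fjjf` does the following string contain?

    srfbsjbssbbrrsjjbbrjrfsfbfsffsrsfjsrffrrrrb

Sliding a length-4 window over the 43 characters (40 positions):
  (no match at any position)

0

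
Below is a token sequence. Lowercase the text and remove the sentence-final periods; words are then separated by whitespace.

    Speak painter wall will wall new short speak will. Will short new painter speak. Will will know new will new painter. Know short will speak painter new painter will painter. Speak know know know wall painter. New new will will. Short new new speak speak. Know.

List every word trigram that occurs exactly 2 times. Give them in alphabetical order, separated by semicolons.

Trigram counts meeting the condition (exactly 2 times):
  speak will will: 2
  will short new: 2
  will will short: 2

speak will will; will short new; will will short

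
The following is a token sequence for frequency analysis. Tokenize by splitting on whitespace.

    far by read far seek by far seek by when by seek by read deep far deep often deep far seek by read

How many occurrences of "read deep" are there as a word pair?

1

Scanning the 22 overlapping bigram windows for "read deep":
  position 14–15: read deep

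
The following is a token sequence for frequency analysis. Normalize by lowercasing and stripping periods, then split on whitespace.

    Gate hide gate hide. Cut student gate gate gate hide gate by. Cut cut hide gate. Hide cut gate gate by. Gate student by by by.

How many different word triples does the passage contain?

21

26 tokens → 24 trigram windows in total.
Repeated trigrams (each contributes count−1 duplicates):
  gate hide cut: 2
  gate hide gate: 2
  hide gate hide: 2
3 duplicate windows → 24 − 3 = 21 distinct.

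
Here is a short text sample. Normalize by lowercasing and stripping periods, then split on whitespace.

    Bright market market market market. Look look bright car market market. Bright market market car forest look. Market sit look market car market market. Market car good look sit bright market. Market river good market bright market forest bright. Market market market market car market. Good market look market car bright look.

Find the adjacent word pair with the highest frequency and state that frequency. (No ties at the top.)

"market market", 11 times

Bigram frequencies (highest first):
  market market: 11
  bright market: 5
  market car: 5
  car market: 3
  look market: 3
  market look: 2
  … (20 more, each ≤ 2)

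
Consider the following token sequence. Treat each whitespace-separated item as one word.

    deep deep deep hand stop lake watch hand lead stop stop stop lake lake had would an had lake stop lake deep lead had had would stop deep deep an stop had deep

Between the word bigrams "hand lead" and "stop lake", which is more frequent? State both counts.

"stop lake" (3 vs 1)

"hand lead": 1 occurrence
"stop lake": 3 occurrences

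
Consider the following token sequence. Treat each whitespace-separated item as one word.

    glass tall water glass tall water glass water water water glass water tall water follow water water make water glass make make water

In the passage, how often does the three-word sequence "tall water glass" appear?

Scanning the 21 overlapping trigram windows for "tall water glass":
  position 2–4: tall water glass
  position 5–7: tall water glass

2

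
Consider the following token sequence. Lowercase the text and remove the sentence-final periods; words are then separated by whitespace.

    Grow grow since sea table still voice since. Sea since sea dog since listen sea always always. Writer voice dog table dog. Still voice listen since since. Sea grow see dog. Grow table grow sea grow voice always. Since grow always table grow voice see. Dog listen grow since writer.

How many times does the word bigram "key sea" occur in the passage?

0

Scanning the 49 overlapping bigram windows for "key sea":
  (none found)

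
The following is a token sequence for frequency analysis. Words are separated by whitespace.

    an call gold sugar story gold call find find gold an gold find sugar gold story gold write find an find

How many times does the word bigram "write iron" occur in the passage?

Scanning the 20 overlapping bigram windows for "write iron":
  (none found)

0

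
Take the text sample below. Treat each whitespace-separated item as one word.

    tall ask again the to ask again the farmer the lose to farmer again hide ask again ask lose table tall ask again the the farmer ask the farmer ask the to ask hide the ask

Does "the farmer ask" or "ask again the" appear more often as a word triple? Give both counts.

"ask again the" (3 vs 2)

"the farmer ask": 2 occurrences
"ask again the": 3 occurrences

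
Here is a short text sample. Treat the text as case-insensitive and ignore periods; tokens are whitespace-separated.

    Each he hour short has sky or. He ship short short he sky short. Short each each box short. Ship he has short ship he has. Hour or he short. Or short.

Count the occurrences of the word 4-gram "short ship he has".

2

Scanning the 29 overlapping 4-gram windows for "short ship he has":
  position 19–22: short ship he has
  position 23–26: short ship he has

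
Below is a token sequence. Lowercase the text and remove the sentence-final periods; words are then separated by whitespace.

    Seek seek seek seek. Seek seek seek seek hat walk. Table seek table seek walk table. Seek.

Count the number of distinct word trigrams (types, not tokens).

17 tokens → 15 trigram windows in total.
Repeated trigrams (each contributes count−1 duplicates):
  seek seek seek: 6
  walk table seek: 2
6 duplicate windows → 15 − 6 = 9 distinct.

9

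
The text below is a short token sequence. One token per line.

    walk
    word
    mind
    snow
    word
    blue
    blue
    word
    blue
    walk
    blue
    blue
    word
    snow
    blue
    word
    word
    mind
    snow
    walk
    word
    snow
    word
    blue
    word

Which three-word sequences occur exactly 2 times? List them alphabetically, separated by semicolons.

blue blue word; snow word blue; word mind snow

Trigram counts meeting the condition (exactly 2 times):
  blue blue word: 2
  snow word blue: 2
  word mind snow: 2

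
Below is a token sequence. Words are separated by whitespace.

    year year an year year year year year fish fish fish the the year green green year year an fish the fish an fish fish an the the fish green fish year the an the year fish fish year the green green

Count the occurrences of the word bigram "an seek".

Scanning the 41 overlapping bigram windows for "an seek":
  (none found)

0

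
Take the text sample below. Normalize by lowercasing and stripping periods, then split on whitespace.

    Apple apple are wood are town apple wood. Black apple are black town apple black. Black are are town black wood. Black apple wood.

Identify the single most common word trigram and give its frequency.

Trigram frequencies (highest first):
  wood black apple: 2
  apple apple are: 1
  apple are wood: 1
  are wood are: 1
  wood are town: 1
  are town apple: 1
  … (15 more, each ≤ 1)

"wood black apple", 2 times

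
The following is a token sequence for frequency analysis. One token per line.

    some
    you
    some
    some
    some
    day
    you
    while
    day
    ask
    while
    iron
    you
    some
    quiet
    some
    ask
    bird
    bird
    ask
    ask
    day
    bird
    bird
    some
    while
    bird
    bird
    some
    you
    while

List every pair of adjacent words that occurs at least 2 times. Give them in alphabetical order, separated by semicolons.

Bigram counts meeting the condition (at least 2 times):
  bird bird: 3
  bird some: 2
  some some: 2
  some you: 2
  you some: 2
  you while: 2

bird bird; bird some; some some; some you; you some; you while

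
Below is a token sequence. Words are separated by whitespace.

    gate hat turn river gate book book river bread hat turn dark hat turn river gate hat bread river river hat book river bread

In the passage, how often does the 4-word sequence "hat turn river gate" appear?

Scanning the 21 overlapping 4-gram windows for "hat turn river gate":
  position 2–5: hat turn river gate
  position 13–16: hat turn river gate

2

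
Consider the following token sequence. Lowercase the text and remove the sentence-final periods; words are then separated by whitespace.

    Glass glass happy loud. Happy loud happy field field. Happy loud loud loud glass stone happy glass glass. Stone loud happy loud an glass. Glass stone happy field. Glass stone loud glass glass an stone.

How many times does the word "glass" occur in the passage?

10

Scanning the 35 tokens for "glass":
  position 1: glass
  position 2: glass
  position 14: glass
  position 17: glass
  position 18: glass
  position 24: glass
  position 25: glass
  position 29: glass
  position 32: glass
  position 33: glass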